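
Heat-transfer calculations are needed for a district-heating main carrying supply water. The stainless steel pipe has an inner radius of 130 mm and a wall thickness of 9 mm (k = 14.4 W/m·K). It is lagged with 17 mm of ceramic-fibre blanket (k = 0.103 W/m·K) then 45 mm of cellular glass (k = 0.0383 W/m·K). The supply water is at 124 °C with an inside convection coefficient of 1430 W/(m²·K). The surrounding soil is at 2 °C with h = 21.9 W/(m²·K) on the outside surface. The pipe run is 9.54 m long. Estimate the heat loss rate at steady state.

Q ≈ 917 W

Radial resistances (cylindrical: R_cond = ln(r_o/r_i)/(2πkL), R_conv = 1/(h·2πrL)):
R_inner film = 1/(h_i·2πr₁L) = 1/(1430×2π×0.13×9.54) = 8.974×10^-5 K/W
R_stainless steel pipe wall = ln(139/130)/(2π×14.4×9.54) = 7.755×10^-5 K/W
R_ceramic-fibre blanket = ln(156/139)/(2π×0.103×9.54) = 0.01869 K/W
R_cellular glass = ln(201/156)/(2π×0.0383×9.54) = 0.1104 K/W
R_outer film = 1/(h_o·2πr_oL) = 1/(21.9×2π×0.201×9.54) = 0.00379 K/W
R_total = 0.133 K/W
Q = ΔT/R_total = 122/0.133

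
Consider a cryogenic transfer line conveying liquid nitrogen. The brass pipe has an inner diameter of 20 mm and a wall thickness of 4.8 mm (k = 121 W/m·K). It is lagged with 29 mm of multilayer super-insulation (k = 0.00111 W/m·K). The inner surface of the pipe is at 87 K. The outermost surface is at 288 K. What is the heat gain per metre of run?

q′ ≈ 1.29 W/m

For a radial system each layer contributes R = ln(r_out/r_in)/(2πkL); films add R = 1/(hA).
R_brass pipe wall = ln(14.8/10)/(2π×121×1) = 5.157×10^-4 K/W
R_multilayer super-insulation = ln(43.8/14.8)/(2π×0.00111×1) = 155.6 K/W
R_total = 155.6 K/W
Q = ΔT/R_total = 201/155.6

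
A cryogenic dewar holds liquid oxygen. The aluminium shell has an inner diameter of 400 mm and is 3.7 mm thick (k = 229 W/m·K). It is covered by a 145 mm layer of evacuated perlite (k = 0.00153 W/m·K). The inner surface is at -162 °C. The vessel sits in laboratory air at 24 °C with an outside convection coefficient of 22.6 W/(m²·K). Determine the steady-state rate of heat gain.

Radial (spherical) resistances in series:
R_aluminium shell = (1/0.2 − 1/0.2037)/(4π×229) = 3.156×10^-5 K/W
R_evacuated perlite = (1/0.2037 − 1/0.3487)/(4π×0.00153) = 106.2 K/W
R_outer film = 1/(h·4πr_o²) = 1/(22.6×4π×0.3487²) = 0.02896 K/W
R_total = 106.2 K/W
Q = ΔT/R_total = 186/106.2

Q ≈ 1.75 W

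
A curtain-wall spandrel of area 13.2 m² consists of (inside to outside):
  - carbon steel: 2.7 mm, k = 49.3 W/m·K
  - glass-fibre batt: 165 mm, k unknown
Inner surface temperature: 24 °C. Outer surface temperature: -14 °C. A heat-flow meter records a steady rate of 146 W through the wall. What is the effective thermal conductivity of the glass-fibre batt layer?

k ≈ 0.048 W/(m·K)

Series thermal resistances:
R_carbon steel = L/(kA) = 0.0027/(49.3×13.2) = 4.149×10^-6 K/W
Sum of known resistances R_other = 4.149×10^-6 K/W
Total R = ΔT/Q = 38/146 = 0.2603 K/W
R_glass-fibre batt = R_total − R_other = 0.2603 K/W
k = L/(R·A) = 0.165/(0.2603×13.2)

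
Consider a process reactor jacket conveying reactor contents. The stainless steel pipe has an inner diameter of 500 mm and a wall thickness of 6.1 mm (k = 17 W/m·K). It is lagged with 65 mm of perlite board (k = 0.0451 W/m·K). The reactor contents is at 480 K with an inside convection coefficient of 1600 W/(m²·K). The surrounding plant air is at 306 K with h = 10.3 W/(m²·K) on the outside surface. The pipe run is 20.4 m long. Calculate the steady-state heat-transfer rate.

Q ≈ 4190 W

For a radial system each layer contributes R = ln(r_out/r_in)/(2πkL); films add R = 1/(hA).
R_inner film = 1/(h_i·2πr₁L) = 1/(1600×2π×0.25×20.4) = 1.95×10^-5 K/W
R_stainless steel pipe wall = ln(256.1/250)/(2π×17×20.4) = 1.106×10^-5 K/W
R_perlite board = ln(321.1/256.1)/(2π×0.0451×20.4) = 0.03913 K/W
R_outer film = 1/(h_o·2πr_oL) = 1/(10.3×2π×0.3211×20.4) = 0.002359 K/W
R_total = 0.04152 K/W
Q = ΔT/R_total = 174/0.04152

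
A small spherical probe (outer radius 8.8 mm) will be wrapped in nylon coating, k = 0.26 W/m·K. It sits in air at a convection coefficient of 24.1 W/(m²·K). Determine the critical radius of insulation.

r_cr ≈ 21.6 mm

For a sphere r_cr = 2k/h = 2×0.26/24.1
r_cr = 21.6 mm; since the bare radius (8.8 mm) is below r_cr, adding a thin layer of insulation will *increase* heat loss.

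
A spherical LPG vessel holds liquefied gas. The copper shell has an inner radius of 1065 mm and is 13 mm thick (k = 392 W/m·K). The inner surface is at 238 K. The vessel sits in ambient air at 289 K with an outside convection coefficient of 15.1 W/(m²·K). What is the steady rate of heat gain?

Each spherical layer contributes R = (1/r_i − 1/r_o)/(4πk):
R_copper shell = (1/1.065 − 1/1.078)/(4π×392) = 2.299×10^-6 K/W
R_outer film = 1/(h·4πr_o²) = 1/(15.1×4π×1.078²) = 0.004535 K/W
R_total = 0.004537 K/W
Q = ΔT/R_total = 51/0.004537

Q ≈ 11200 W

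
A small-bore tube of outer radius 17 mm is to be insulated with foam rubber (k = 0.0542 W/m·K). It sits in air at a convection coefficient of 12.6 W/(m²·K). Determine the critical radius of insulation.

r_cr ≈ 4.3 mm

For a cylinder r_cr = k/h = 0.0542/12.6
r_cr = 4.3 mm; since the bare radius (17 mm) is above r_cr, any added insulation will reduce heat loss.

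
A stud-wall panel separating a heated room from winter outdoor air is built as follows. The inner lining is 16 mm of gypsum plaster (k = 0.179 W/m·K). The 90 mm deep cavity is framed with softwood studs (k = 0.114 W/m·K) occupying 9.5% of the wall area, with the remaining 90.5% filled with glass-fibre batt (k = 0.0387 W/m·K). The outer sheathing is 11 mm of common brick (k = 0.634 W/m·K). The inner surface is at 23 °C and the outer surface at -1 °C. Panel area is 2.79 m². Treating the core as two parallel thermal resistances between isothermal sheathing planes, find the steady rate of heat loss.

Q ≈ 32.4 W

Sheathing layers in series; stud and cavity paths in parallel between them.
R_inner = 0.016/(0.179×2.79) = 0.03204 K/W
R_stud  = 0.09/(0.114×0.095×2.79) = 2.979 K/W
R_cav   = 0.09/(0.0387×0.905×2.79) = 0.921 K/W
1/R_core = 1/R_stud + 1/R_cav → R_core = 0.7035 K/W
R_outer = 0.011/(0.634×2.79) = 0.006219 K/W
R_total = 0.7418 K/W
Q = ΔT/R_total = 24/0.7418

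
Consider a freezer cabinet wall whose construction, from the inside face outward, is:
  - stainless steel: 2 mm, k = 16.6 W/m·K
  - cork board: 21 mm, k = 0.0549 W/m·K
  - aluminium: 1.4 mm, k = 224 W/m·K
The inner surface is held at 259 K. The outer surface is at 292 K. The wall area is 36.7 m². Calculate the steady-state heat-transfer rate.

Q ≈ 3170 W

Model the wall as resistances in series:
R_stainless steel = L/(kA) = 0.002/(16.6×36.7) = 3.283×10^-6 K/W
R_cork board = L/(kA) = 0.021/(0.0549×36.7) = 0.01042 K/W
R_aluminium = L/(kA) = 0.0014/(224×36.7) = 1.703×10^-7 K/W
R_total = 0.01043 K/W
Q = ΔT / R_total = 33 / 0.01043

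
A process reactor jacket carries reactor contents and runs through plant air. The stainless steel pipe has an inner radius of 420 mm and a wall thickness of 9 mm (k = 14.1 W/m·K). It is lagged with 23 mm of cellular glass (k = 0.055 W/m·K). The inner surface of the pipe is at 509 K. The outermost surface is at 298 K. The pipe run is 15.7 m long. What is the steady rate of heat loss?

Q ≈ 21900 W

Cylindrical conduction, so R = ln(r₂/r₁)/(2πkL) per layer, in series:
R_stainless steel pipe wall = ln(429/420)/(2π×14.1×15.7) = 1.524×10^-5 K/W
R_cellular glass = ln(452/429)/(2π×0.055×15.7) = 0.009626 K/W
R_total = 0.009641 K/W
Q = ΔT/R_total = 211/0.009641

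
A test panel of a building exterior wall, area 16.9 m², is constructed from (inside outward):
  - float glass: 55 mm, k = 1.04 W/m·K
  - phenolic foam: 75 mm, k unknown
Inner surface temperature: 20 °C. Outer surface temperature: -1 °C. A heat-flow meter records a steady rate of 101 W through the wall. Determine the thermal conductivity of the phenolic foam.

k ≈ 0.0217 W/(m·K)

Thermal resistances in series:
R_float glass = L/(kA) = 0.055/(1.04×16.9) = 0.003129 K/W
Sum of known resistances R_other = 0.003129 K/W
Total R = ΔT/Q = 21/101 = 0.2079 K/W
R_phenolic foam = R_total − R_other = 0.2048 K/W
k = L/(R·A) = 0.075/(0.2048×16.9)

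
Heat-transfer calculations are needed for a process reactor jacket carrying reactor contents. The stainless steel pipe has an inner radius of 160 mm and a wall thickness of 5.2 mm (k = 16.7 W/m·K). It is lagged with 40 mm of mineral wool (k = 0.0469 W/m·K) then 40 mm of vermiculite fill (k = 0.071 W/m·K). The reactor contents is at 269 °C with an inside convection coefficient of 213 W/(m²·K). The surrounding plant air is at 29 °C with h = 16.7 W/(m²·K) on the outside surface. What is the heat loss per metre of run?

q′ ≈ 204 W/m

For a radial system each layer contributes R = ln(r_out/r_in)/(2πkL); films add R = 1/(hA).
R_inner film = 1/(h_i·2πr₁L) = 1/(213×2π×0.16×1) = 0.00467 K/W
R_stainless steel pipe wall = ln(165.2/160)/(2π×16.7×1) = 3.048×10^-4 K/W
R_mineral wool = ln(205.2/165.2)/(2π×0.0469×1) = 0.7358 K/W
R_vermiculite fill = ln(245.2/205.2)/(2π×0.071×1) = 0.3992 K/W
R_outer film = 1/(h_o·2πr_oL) = 1/(16.7×2π×0.2452×1) = 0.03887 K/W
R_total = 1.179 K/W
Q = ΔT/R_total = 240/1.179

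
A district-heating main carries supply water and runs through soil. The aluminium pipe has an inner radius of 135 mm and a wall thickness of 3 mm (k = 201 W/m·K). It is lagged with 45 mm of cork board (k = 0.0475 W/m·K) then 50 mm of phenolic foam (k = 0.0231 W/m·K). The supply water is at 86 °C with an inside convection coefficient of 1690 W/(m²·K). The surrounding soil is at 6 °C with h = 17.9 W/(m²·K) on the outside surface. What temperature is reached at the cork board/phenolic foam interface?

T ≈ 57.4 °C

For a radial system each layer contributes R = ln(r_out/r_in)/(2πkL); films add R = 1/(hA).
R_inner film = 1/(h_i·2πr₁L) = 1/(1690×2π×0.135×1) = 6.976×10^-4 K/W
R_aluminium pipe wall = ln(138/135)/(2π×201×1) = 1.74×10^-5 K/W
R_cork board = ln(183/138)/(2π×0.0475×1) = 0.9457 K/W
R_phenolic foam = ln(233/183)/(2π×0.0231×1) = 1.664 K/W
R_outer film = 1/(h_o·2πr_oL) = 1/(17.9×2π×0.233×1) = 0.03816 K/W
R_total = 2.649 K/W
Q = ΔT/R_total = 80/2.649
Q = 30.2 W/m
T_interface = T_inner − Q·ΣR(inner→interface) = 86 − 30.2×0.9464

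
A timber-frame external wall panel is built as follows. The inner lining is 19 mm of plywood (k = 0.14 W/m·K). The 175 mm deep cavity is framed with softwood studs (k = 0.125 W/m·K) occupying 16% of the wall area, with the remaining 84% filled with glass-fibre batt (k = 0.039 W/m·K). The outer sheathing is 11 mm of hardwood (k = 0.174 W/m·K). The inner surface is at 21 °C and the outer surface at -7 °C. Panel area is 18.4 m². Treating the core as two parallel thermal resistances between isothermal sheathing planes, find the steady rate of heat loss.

Q ≈ 147 W

Sheathing layers in series; stud and cavity paths in parallel between them.
R_inner = 0.019/(0.14×18.4) = 0.007376 K/W
R_stud  = 0.175/(0.125×0.16×18.4) = 0.4755 K/W
R_cav   = 0.175/(0.039×0.84×18.4) = 0.2903 K/W
1/R_core = 1/R_stud + 1/R_cav → R_core = 0.1803 K/W
R_outer = 0.011/(0.174×18.4) = 0.003436 K/W
R_total = 0.1911 K/W
Q = ΔT/R_total = 28/0.1911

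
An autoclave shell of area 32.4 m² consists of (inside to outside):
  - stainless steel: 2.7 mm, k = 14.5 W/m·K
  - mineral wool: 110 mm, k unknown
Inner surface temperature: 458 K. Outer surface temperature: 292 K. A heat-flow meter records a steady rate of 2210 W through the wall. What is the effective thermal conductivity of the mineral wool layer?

Model the wall as resistances in series:
R_stainless steel = L/(kA) = 0.0027/(14.5×32.4) = 5.747×10^-6 K/W
Sum of known resistances R_other = 5.747×10^-6 K/W
Total R = ΔT/Q = 166/2210 = 0.07511 K/W
R_mineral wool = R_total − R_other = 0.07511 K/W
k = L/(R·A) = 0.11/(0.07511×32.4)

k ≈ 0.0452 W/(m·K)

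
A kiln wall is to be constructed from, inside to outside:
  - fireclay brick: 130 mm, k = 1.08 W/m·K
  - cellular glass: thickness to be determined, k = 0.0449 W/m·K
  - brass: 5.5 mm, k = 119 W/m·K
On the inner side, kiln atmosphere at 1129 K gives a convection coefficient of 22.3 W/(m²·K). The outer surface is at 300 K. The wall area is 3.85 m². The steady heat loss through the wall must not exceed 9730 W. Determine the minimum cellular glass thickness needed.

Model the wall as resistances in series:
R_inner film = 1/(h_i·A) = 1/(22.3×3.85) = 0.01165 K/W
R_fireclay brick = L/(kA) = 0.13/(1.08×3.85) = 0.03127 K/W
R_brass = L/(kA) = 0.0055/(119×3.85) = 1.2×10^-5 K/W
Sum of the known resistances R_other = 0.04292 K/W
Required total resistance R_tot = ΔT/Q_allow = 829/9730 = 0.0852 K/W
R_cellular glass = R_tot − R_other = 0.04228 K/W
L = R·k·A = 0.04228×0.0449×3.85

L ≈ 7.31 mm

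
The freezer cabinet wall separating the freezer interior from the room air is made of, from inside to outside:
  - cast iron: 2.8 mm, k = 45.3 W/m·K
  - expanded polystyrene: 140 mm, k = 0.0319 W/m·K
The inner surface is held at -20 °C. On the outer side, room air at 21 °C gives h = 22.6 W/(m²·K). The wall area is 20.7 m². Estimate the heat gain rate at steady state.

Using the resistance-network approach (series):
R_cast iron = L/(kA) = 0.0028/(45.3×20.7) = 2.986×10^-6 K/W
R_expanded polystyrene = L/(kA) = 0.14/(0.0319×20.7) = 0.212 K/W
R_outer film = 1/(h_o·A) = 1/(22.6×20.7) = 0.002138 K/W
R_total = 0.2142 K/W
Q = ΔT / R_total = 41 / 0.2142

Q ≈ 191 W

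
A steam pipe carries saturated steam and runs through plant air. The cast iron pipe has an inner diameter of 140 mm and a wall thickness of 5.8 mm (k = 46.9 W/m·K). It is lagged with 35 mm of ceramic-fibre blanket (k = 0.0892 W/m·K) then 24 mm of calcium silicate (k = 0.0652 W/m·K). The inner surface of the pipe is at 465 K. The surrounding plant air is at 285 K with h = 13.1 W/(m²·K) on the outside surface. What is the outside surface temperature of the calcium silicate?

T ≈ 298 K

Treating each annulus and film as a series resistance:
R_cast iron pipe wall = ln(75.8/70)/(2π×46.9×1) = 2.701×10^-4 K/W
R_ceramic-fibre blanket = ln(110.8/75.8)/(2π×0.0892×1) = 0.6774 K/W
R_calcium silicate = ln(134.8/110.8)/(2π×0.0652×1) = 0.4786 K/W
R_outer film = 1/(h_o·2πr_oL) = 1/(13.1×2π×0.1348×1) = 0.09013 K/W
R_total = 1.246 K/W
Q = ΔT/R_total = 180/1.246
Q = 144 W/m
T_interface = T_inner − Q·ΣR(inner→interface) = 465 − 144×1.156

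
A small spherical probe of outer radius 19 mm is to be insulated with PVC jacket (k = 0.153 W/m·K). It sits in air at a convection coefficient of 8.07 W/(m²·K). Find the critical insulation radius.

For a sphere r_cr = 2k/h = 2×0.153/8.07
r_cr = 37.9 mm; since the bare radius (19 mm) is below r_cr, adding a thin layer of insulation will *increase* heat loss.

r_cr ≈ 37.9 mm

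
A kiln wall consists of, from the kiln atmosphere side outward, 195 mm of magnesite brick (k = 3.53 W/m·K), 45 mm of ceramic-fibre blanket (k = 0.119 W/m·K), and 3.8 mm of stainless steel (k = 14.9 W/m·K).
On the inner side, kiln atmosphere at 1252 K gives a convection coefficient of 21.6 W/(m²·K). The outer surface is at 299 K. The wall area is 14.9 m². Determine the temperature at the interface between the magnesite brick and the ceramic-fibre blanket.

T ≈ 1050 K

Model the wall as resistances in series:
R_inner film = 1/(h_i·A) = 1/(21.6×14.9) = 0.003107 K/W
R_magnesite brick = L/(kA) = 0.195/(3.53×14.9) = 0.003707 K/W
R_ceramic-fibre blanket = L/(kA) = 0.045/(0.119×14.9) = 0.02538 K/W
R_stainless steel = L/(kA) = 0.0038/(14.9×14.9) = 1.712×10^-5 K/W
R_total = 0.03221 K/W;  Q = ΔT/R_total = 953/0.03221 = 29590 W
T_interface = T_inner − Q·ΣR(inner→interface) = 1252 − 29600×0.006815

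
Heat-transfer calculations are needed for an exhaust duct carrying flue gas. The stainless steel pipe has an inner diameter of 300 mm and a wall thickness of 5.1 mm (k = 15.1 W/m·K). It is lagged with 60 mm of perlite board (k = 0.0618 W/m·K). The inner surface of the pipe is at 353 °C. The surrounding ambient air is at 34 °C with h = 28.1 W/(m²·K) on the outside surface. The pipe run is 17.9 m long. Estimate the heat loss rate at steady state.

For a radial system each layer contributes R = ln(r_out/r_in)/(2πkL); films add R = 1/(hA).
R_stainless steel pipe wall = ln(155.1/150)/(2π×15.1×17.9) = 1.969×10^-5 K/W
R_perlite board = ln(215.1/155.1)/(2π×0.0618×17.9) = 0.04705 K/W
R_outer film = 1/(h_o·2πr_oL) = 1/(28.1×2π×0.2151×17.9) = 0.001471 K/W
R_total = 0.04854 K/W
Q = ΔT/R_total = 319/0.04854

Q ≈ 6570 W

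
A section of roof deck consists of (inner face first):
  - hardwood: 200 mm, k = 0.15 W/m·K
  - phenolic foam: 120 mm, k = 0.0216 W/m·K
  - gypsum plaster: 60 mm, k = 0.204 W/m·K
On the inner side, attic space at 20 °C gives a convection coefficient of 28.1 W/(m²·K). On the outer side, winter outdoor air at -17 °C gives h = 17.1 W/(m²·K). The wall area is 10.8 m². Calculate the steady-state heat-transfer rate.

Model the wall as resistances in series:
R_inner film = 1/(h_i·A) = 1/(28.1×10.8) = 0.003295 K/W
R_hardwood = L/(kA) = 0.2/(0.15×10.8) = 0.1235 K/W
R_phenolic foam = L/(kA) = 0.12/(0.0216×10.8) = 0.5144 K/W
R_gypsum plaster = L/(kA) = 0.06/(0.204×10.8) = 0.02723 K/W
R_outer film = 1/(h_o·A) = 1/(17.1×10.8) = 0.005415 K/W
R_total = 0.6738 K/W
Q = ΔT / R_total = 37 / 0.6738

Q ≈ 54.9 W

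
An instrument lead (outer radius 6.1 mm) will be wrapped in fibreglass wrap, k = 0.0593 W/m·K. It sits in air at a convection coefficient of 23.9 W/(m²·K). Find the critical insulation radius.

For a cylinder r_cr = k/h = 0.0593/23.9
r_cr = 2.48 mm; since the bare radius (6.1 mm) is above r_cr, any added insulation will reduce heat loss.

r_cr ≈ 2.48 mm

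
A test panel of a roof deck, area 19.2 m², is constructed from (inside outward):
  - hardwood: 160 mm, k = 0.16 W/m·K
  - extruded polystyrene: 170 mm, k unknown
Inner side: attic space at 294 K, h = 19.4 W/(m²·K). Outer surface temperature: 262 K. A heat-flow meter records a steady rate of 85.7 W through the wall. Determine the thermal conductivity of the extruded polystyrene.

k ≈ 0.0278 W/(m·K)

Series thermal resistances:
R_inner film = 1/(h_i·A) = 1/(19.4×19.2) = 0.002685 K/W
R_hardwood = L/(kA) = 0.16/(0.16×19.2) = 0.05208 K/W
Sum of known resistances R_other = 0.05477 K/W
Total R = ΔT/Q = 32/85.7 = 0.3734 K/W
R_extruded polystyrene = R_total − R_other = 0.3186 K/W
k = L/(R·A) = 0.17/(0.3186×19.2)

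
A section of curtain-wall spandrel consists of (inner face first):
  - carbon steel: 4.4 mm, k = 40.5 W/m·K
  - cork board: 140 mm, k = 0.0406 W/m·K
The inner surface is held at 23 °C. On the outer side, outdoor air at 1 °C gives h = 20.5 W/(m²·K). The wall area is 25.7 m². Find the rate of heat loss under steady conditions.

Q ≈ 162 W

Series thermal resistances:
R_carbon steel = L/(kA) = 0.0044/(40.5×25.7) = 4.227×10^-6 K/W
R_cork board = L/(kA) = 0.14/(0.0406×25.7) = 0.1342 K/W
R_outer film = 1/(h_o·A) = 1/(20.5×25.7) = 0.001898 K/W
R_total = 0.1361 K/W
Q = ΔT / R_total = 22 / 0.1361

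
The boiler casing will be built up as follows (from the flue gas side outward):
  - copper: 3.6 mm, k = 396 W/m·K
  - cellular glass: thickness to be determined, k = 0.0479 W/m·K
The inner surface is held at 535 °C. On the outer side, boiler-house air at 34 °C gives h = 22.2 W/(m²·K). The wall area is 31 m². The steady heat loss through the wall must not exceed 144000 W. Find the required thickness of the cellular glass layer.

Series thermal resistances:
R_copper = L/(kA) = 0.0036/(396×31) = 2.933×10^-7 K/W
R_outer film = 1/(h_o·A) = 1/(22.2×31) = 0.001453 K/W
Sum of the known resistances R_other = 0.001453 K/W
Required total resistance R_tot = ΔT/Q_allow = 501/144000 = 0.003479 K/W
R_cellular glass = R_tot − R_other = 0.002026 K/W
L = R·k·A = 0.002026×0.0479×31

L ≈ 3.01 mm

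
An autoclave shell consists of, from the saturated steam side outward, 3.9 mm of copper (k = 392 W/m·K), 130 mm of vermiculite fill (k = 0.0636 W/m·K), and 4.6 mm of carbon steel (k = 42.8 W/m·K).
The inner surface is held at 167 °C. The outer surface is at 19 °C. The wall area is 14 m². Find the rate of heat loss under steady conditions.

Q ≈ 1010 W

Using the resistance-network approach (series):
R_copper = L/(kA) = 0.0039/(392×14) = 7.106×10^-7 K/W
R_vermiculite fill = L/(kA) = 0.13/(0.0636×14) = 0.146 K/W
R_carbon steel = L/(kA) = 0.0046/(42.8×14) = 7.677×10^-6 K/W
R_total = 0.146 K/W
Q = ΔT / R_total = 148 / 0.146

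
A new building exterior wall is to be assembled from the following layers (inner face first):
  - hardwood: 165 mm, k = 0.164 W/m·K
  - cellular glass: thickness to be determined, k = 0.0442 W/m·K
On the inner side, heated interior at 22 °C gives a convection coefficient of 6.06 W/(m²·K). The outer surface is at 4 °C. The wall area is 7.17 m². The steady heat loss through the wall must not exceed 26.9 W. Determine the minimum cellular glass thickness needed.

Thermal resistances in series:
R_inner film = 1/(h_i·A) = 1/(6.06×7.17) = 0.02301 K/W
R_hardwood = L/(kA) = 0.165/(0.164×7.17) = 0.1403 K/W
Sum of the known resistances R_other = 0.1633 K/W
Required total resistance R_tot = ΔT/Q_allow = 18/26.9 = 0.6691 K/W
R_cellular glass = R_tot − R_other = 0.5058 K/W
L = R·k·A = 0.5058×0.0442×7.17

L ≈ 160 mm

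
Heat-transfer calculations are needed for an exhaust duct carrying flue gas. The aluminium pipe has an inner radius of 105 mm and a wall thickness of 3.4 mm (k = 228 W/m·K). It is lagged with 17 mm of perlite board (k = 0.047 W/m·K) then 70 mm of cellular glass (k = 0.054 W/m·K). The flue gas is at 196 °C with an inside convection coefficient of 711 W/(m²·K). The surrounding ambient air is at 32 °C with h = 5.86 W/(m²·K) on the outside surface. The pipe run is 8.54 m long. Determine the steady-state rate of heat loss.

Q ≈ 721 W

For a radial system each layer contributes R = ln(r_out/r_in)/(2πkL); films add R = 1/(hA).
R_inner film = 1/(h_i·2πr₁L) = 1/(711×2π×0.105×8.54) = 2.496×10^-4 K/W
R_aluminium pipe wall = ln(108.4/105)/(2π×228×8.54) = 2.605×10^-6 K/W
R_perlite board = ln(125.4/108.4)/(2π×0.047×8.54) = 0.05777 K/W
R_cellular glass = ln(195.4/125.4)/(2π×0.054×8.54) = 0.1531 K/W
R_outer film = 1/(h_o·2πr_oL) = 1/(5.86×2π×0.1954×8.54) = 0.01628 K/W
R_total = 0.2274 K/W
Q = ΔT/R_total = 164/0.2274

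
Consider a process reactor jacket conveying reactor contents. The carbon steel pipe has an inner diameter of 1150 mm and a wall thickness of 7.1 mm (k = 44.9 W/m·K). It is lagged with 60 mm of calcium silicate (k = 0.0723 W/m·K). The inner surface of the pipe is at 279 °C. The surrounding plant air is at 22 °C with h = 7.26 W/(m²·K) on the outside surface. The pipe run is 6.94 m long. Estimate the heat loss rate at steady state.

Q ≈ 7130 W

Per-layer cylindrical resistances, series-summed:
R_carbon steel pipe wall = ln(582.1/575)/(2π×44.9×6.94) = 6.268×10^-6 K/W
R_calcium silicate = ln(642.1/582.1)/(2π×0.0723×6.94) = 0.03112 K/W
R_outer film = 1/(h_o·2πr_oL) = 1/(7.26×2π×0.6421×6.94) = 0.00492 K/W
R_total = 0.03604 K/W
Q = ΔT/R_total = 257/0.03604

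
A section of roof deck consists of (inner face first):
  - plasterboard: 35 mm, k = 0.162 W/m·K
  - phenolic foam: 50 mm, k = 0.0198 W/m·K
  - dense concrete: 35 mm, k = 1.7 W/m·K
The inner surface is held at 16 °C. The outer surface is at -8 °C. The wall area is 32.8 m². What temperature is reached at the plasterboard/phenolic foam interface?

T ≈ 14.1 °C

Series thermal resistances:
R_plasterboard = L/(kA) = 0.035/(0.162×32.8) = 0.006587 K/W
R_phenolic foam = L/(kA) = 0.05/(0.0198×32.8) = 0.07699 K/W
R_dense concrete = L/(kA) = 0.035/(1.7×32.8) = 6.277×10^-4 K/W
R_total = 0.0842 K/W;  Q = ΔT/R_total = 24/0.0842 = 285 W
T_interface = T_inner − Q·ΣR(inner→interface) = 16 − 285×0.006587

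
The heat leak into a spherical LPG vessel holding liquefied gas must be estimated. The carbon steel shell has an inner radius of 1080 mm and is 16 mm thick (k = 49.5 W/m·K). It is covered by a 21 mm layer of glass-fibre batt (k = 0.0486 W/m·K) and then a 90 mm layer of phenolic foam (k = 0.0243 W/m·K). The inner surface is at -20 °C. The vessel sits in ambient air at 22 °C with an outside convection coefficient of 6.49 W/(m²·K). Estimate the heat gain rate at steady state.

Radial (spherical) resistances in series:
R_carbon steel shell = (1/1.08 − 1/1.096)/(4π×49.5) = 2.173×10^-5 K/W
R_glass-fibre batt = (1/1.096 − 1/1.117)/(4π×0.0486) = 0.02809 K/W
R_phenolic foam = (1/1.117 − 1/1.207)/(4π×0.0243) = 0.2186 K/W
R_outer film = 1/(h·4πr_o²) = 1/(6.49×4π×1.207²) = 0.008416 K/W
R_total = 0.2551 K/W
Q = ΔT/R_total = 42/0.2551

Q ≈ 165 W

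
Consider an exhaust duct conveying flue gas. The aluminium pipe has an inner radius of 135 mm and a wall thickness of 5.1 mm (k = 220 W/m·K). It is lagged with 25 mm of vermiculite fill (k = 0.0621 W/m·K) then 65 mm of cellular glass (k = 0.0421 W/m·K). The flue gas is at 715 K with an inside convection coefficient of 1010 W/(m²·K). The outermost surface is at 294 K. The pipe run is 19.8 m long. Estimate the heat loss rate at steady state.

For a radial system each layer contributes R = ln(r_out/r_in)/(2πkL); films add R = 1/(hA).
R_inner film = 1/(h_i·2πr₁L) = 1/(1010×2π×0.135×19.8) = 5.895×10^-5 K/W
R_aluminium pipe wall = ln(140.1/135)/(2π×220×19.8) = 1.355×10^-6 K/W
R_vermiculite fill = ln(165.1/140.1)/(2π×0.0621×19.8) = 0.02125 K/W
R_cellular glass = ln(230.1/165.1)/(2π×0.0421×19.8) = 0.06338 K/W
R_total = 0.08469 K/W
Q = ΔT/R_total = 421/0.08469

Q ≈ 4970 W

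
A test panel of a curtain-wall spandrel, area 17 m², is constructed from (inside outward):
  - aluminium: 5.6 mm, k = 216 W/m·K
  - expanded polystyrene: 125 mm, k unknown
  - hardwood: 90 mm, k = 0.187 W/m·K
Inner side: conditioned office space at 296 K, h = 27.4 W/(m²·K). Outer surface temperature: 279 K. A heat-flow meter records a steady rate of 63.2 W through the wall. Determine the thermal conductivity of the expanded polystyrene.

k ≈ 0.0308 W/(m·K)

Treating each layer as a thermal resistance in series:
R_inner film = 1/(h_i·A) = 1/(27.4×17) = 0.002147 K/W
R_aluminium = L/(kA) = 0.0056/(216×17) = 1.525×10^-6 K/W
R_hardwood = L/(kA) = 0.09/(0.187×17) = 0.02831 K/W
Sum of known resistances R_other = 0.03046 K/W
Total R = ΔT/Q = 17/63.2 = 0.269 K/W
R_expanded polystyrene = R_total − R_other = 0.2385 K/W
k = L/(R·A) = 0.125/(0.2385×17)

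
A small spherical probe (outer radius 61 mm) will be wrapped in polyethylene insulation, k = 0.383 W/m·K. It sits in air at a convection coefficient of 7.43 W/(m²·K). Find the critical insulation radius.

For a sphere r_cr = 2k/h = 2×0.383/7.43
r_cr = 103 mm; since the bare radius (61 mm) is below r_cr, adding a thin layer of insulation will *increase* heat loss.

r_cr ≈ 103 mm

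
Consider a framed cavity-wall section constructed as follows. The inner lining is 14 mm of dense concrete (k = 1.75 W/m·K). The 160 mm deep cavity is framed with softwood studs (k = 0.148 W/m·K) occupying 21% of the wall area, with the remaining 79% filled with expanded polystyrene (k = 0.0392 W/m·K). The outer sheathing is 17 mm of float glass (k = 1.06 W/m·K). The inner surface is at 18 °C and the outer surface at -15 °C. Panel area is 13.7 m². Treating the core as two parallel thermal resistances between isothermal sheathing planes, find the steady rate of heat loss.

Q ≈ 174 W

Sheathing layers in series; stud and cavity paths in parallel between them.
R_inner = 0.014/(1.75×13.7) = 5.839×10^-4 K/W
R_stud  = 0.16/(0.148×0.21×13.7) = 0.3758 K/W
R_cav   = 0.16/(0.0392×0.79×13.7) = 0.3771 K/W
1/R_core = 1/R_stud + 1/R_cav → R_core = 0.1882 K/W
R_outer = 0.017/(1.06×13.7) = 0.001171 K/W
R_total = 0.19 K/W
Q = ΔT/R_total = 33/0.19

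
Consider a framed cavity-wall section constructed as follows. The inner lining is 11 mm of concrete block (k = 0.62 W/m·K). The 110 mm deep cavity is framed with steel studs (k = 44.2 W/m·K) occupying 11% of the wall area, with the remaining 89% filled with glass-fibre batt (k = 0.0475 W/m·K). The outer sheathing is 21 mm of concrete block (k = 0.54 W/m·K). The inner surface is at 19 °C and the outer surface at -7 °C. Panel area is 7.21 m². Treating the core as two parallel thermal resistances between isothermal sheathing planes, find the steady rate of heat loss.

Sheathing layers in series; stud and cavity paths in parallel between them.
R_inner = 0.011/(0.62×7.21) = 0.002461 K/W
R_stud  = 0.11/(44.2×0.11×7.21) = 0.003138 K/W
R_cav   = 0.11/(0.0475×0.89×7.21) = 0.3609 K/W
1/R_core = 1/R_stud + 1/R_cav → R_core = 0.003111 K/W
R_outer = 0.021/(0.54×7.21) = 0.005394 K/W
R_total = 0.01097 K/W
Q = ΔT/R_total = 26/0.01097

Q ≈ 2370 W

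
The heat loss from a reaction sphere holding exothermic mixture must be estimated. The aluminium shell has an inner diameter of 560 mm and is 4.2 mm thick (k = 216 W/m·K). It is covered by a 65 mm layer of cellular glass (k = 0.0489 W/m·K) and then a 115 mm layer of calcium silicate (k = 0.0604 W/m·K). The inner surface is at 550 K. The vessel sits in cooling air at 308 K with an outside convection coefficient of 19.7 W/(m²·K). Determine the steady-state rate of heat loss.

Spherical conduction: R = (1/r_in − 1/r_out)/(4πk) per layer; series-sum.
R_aluminium shell = (1/0.28 − 1/0.2842)/(4π×216) = 1.944×10^-5 K/W
R_cellular glass = (1/0.2842 − 1/0.3492)/(4π×0.0489) = 1.066 K/W
R_calcium silicate = (1/0.3492 − 1/0.4642)/(4π×0.0604) = 0.9347 K/W
R_outer film = 1/(h·4πr_o²) = 1/(19.7×4π×0.4642²) = 0.01875 K/W
R_total = 2.019 K/W
Q = ΔT/R_total = 242/2.019

Q ≈ 120 W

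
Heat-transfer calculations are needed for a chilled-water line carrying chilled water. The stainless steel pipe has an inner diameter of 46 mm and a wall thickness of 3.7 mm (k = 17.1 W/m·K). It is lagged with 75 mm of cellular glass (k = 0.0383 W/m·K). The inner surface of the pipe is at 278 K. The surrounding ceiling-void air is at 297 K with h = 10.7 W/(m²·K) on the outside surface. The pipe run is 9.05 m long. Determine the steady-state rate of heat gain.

Q ≈ 30.1 W

Treating each annulus and film as a series resistance:
R_stainless steel pipe wall = ln(26.7/23)/(2π×17.1×9.05) = 1.534×10^-4 K/W
R_cellular glass = ln(101.7/26.7)/(2π×0.0383×9.05) = 0.6141 K/W
R_outer film = 1/(h_o·2πr_oL) = 1/(10.7×2π×0.1017×9.05) = 0.01616 K/W
R_total = 0.6304 K/W
Q = ΔT/R_total = 19/0.6304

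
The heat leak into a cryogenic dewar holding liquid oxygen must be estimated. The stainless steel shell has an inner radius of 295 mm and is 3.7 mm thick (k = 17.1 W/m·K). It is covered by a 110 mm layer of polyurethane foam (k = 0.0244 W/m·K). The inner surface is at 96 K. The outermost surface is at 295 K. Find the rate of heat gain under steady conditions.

Q ≈ 67.7 W

Each spherical layer contributes R = (1/r_i − 1/r_o)/(4πk):
R_stainless steel shell = (1/0.295 − 1/0.2987)/(4π×17.1) = 1.954×10^-4 K/W
R_polyurethane foam = (1/0.2987 − 1/0.4087)/(4π×0.0244) = 2.939 K/W
R_total = 2.939 K/W
Q = ΔT/R_total = 199/2.939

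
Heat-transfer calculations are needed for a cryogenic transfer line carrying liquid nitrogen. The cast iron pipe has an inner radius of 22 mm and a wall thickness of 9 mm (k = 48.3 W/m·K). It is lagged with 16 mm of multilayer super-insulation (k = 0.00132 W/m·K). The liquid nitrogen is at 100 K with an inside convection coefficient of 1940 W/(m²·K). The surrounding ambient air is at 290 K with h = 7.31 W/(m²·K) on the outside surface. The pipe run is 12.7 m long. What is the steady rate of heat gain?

Q ≈ 47.6 W

Cylindrical conduction, so R = ln(r₂/r₁)/(2πkL) per layer, in series:
R_inner film = 1/(h_i·2πr₁L) = 1/(1940×2π×0.022×12.7) = 2.936×10^-4 K/W
R_cast iron pipe wall = ln(31/22)/(2π×48.3×12.7) = 8.898×10^-5 K/W
R_multilayer super-insulation = ln(47/31)/(2π×0.00132×12.7) = 3.951 K/W
R_outer film = 1/(h_o·2πr_oL) = 1/(7.31×2π×0.047×12.7) = 0.03648 K/W
R_total = 3.988 K/W
Q = ΔT/R_total = 190/3.988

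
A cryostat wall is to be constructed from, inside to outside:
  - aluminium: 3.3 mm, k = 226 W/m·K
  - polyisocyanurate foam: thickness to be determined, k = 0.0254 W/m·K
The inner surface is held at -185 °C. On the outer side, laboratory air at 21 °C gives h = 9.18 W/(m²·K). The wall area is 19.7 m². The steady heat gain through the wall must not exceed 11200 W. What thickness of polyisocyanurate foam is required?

Series thermal resistances:
R_aluminium = L/(kA) = 0.0033/(226×19.7) = 7.412×10^-7 K/W
R_outer film = 1/(h_o·A) = 1/(9.18×19.7) = 0.00553 K/W
Sum of the known resistances R_other = 0.00553 K/W
Required total resistance R_tot = ΔT/Q_allow = 206/11200 = 0.01839 K/W
R_polyisocyanurate foam = R_tot − R_other = 0.01286 K/W
L = R·k·A = 0.01286×0.0254×19.7

L ≈ 6.44 mm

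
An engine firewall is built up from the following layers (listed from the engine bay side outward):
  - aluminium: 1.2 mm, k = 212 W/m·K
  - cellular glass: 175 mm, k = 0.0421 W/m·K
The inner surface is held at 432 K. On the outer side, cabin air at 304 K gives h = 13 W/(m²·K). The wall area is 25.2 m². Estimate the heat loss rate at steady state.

Treating each layer as a thermal resistance in series:
R_aluminium = L/(kA) = 0.0012/(212×25.2) = 2.246×10^-7 K/W
R_cellular glass = L/(kA) = 0.175/(0.0421×25.2) = 0.165 K/W
R_outer film = 1/(h_o·A) = 1/(13×25.2) = 0.003053 K/W
R_total = 0.168 K/W
Q = ΔT / R_total = 128 / 0.168

Q ≈ 762 W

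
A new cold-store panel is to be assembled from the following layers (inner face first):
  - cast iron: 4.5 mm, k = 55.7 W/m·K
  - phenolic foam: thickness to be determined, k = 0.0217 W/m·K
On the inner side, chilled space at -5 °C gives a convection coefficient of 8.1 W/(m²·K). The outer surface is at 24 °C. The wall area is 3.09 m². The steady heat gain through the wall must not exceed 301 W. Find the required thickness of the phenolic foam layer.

L ≈ 3.78 mm

Using the resistance-network approach (series):
R_inner film = 1/(h_i·A) = 1/(8.1×3.09) = 0.03995 K/W
R_cast iron = L/(kA) = 0.0045/(55.7×3.09) = 2.615×10^-5 K/W
Sum of the known resistances R_other = 0.03998 K/W
Required total resistance R_tot = ΔT/Q_allow = 29/301 = 0.09635 K/W
R_phenolic foam = R_tot − R_other = 0.05637 K/W
L = R·k·A = 0.05637×0.0217×3.09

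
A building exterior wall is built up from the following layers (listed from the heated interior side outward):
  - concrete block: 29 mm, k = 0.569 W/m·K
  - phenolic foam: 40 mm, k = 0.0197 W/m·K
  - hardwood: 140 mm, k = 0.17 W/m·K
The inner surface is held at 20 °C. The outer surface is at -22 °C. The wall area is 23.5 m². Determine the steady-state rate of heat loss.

Thermal resistances in series:
R_concrete block = L/(kA) = 0.029/(0.569×23.5) = 0.002169 K/W
R_phenolic foam = L/(kA) = 0.04/(0.0197×23.5) = 0.0864 K/W
R_hardwood = L/(kA) = 0.14/(0.17×23.5) = 0.03504 K/W
R_total = 0.1236 K/W
Q = ΔT / R_total = 42 / 0.1236

Q ≈ 340 W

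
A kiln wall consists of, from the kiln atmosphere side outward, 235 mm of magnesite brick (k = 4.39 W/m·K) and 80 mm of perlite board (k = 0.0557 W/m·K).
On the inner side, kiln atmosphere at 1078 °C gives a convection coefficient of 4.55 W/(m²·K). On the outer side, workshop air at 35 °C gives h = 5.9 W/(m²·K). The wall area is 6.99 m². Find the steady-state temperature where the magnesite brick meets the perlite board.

T ≈ 926 °C

Using the resistance-network approach (series):
R_inner film = 1/(h_i·A) = 1/(4.55×6.99) = 0.03144 K/W
R_magnesite brick = L/(kA) = 0.235/(4.39×6.99) = 0.007658 K/W
R_perlite board = L/(kA) = 0.08/(0.0557×6.99) = 0.2055 K/W
R_outer film = 1/(h_o·A) = 1/(5.9×6.99) = 0.02425 K/W
R_total = 0.2688 K/W;  Q = ΔT/R_total = 1043/0.2688 = 3880 W
T_interface = T_inner − Q·ΣR(inner→interface) = 1078 − 3880×0.0391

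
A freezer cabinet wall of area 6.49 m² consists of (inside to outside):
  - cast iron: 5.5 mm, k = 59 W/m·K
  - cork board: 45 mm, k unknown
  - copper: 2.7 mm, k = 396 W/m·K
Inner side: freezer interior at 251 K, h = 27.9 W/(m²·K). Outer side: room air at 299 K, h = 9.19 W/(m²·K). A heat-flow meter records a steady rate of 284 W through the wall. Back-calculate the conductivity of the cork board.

k ≈ 0.0473 W/(m·K)

Series thermal resistances:
R_inner film = 1/(h_i·A) = 1/(27.9×6.49) = 0.005523 K/W
R_cast iron = L/(kA) = 0.0055/(59×6.49) = 1.436×10^-5 K/W
R_copper = L/(kA) = 0.0027/(396×6.49) = 1.051×10^-6 K/W
R_outer film = 1/(h_o·A) = 1/(9.19×6.49) = 0.01677 K/W
Sum of known resistances R_other = 0.0223 K/W
Total R = ΔT/Q = 48/284 = 0.169 K/W
R_cork board = R_total − R_other = 0.1467 K/W
k = L/(R·A) = 0.045/(0.1467×6.49)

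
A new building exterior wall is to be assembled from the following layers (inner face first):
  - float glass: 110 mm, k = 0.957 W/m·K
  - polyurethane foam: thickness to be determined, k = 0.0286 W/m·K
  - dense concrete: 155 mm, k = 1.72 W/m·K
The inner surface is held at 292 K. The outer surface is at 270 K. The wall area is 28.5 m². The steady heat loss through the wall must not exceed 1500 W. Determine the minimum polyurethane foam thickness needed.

L ≈ 6.09 mm

Treating each layer as a thermal resistance in series:
R_float glass = L/(kA) = 0.11/(0.957×28.5) = 0.004033 K/W
R_dense concrete = L/(kA) = 0.155/(1.72×28.5) = 0.003162 K/W
Sum of the known resistances R_other = 0.007195 K/W
Required total resistance R_tot = ΔT/Q_allow = 22/1500 = 0.01467 K/W
R_polyurethane foam = R_tot − R_other = 0.007472 K/W
L = R·k·A = 0.007472×0.0286×28.5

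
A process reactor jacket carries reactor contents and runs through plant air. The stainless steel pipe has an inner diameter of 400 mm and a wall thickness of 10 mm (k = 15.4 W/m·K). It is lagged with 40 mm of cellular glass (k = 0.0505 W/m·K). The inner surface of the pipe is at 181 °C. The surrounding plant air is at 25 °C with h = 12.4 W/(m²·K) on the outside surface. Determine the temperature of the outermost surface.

Cylindrical conduction, so R = ln(r₂/r₁)/(2πkL) per layer, in series:
R_stainless steel pipe wall = ln(210/200)/(2π×15.4×1) = 5.042×10^-4 K/W
R_cellular glass = ln(250/210)/(2π×0.0505×1) = 0.5495 K/W
R_outer film = 1/(h_o·2πr_oL) = 1/(12.4×2π×0.25×1) = 0.05134 K/W
R_total = 0.6013 K/W
Q = ΔT/R_total = 156/0.6013
Q = 259 W/m
T_interface = T_inner − Q·ΣR(inner→interface) = 181 − 259×0.55

T ≈ 38.3 °C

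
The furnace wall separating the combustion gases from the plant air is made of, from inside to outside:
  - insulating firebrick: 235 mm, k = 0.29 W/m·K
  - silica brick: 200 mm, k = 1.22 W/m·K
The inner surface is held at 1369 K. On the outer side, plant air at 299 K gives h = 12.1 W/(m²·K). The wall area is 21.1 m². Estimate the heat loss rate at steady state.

Model the wall as resistances in series:
R_insulating firebrick = L/(kA) = 0.235/(0.29×21.1) = 0.0384 K/W
R_silica brick = L/(kA) = 0.2/(1.22×21.1) = 0.007769 K/W
R_outer film = 1/(h_o·A) = 1/(12.1×21.1) = 0.003917 K/W
R_total = 0.05009 K/W
Q = ΔT / R_total = 1070 / 0.05009

Q ≈ 21400 W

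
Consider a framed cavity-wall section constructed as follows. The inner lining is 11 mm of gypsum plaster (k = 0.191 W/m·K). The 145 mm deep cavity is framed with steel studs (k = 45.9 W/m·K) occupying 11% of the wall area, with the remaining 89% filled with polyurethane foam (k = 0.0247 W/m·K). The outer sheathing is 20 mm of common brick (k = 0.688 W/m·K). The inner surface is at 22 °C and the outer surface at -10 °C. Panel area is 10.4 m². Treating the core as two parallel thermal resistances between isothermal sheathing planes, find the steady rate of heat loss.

Sheathing layers in series; stud and cavity paths in parallel between them.
R_inner = 0.011/(0.191×10.4) = 0.005538 K/W
R_stud  = 0.145/(45.9×0.11×10.4) = 0.002761 K/W
R_cav   = 0.145/(0.0247×0.89×10.4) = 0.6342 K/W
1/R_core = 1/R_stud + 1/R_cav → R_core = 0.002749 K/W
R_outer = 0.02/(0.688×10.4) = 0.002795 K/W
R_total = 0.01108 K/W
Q = ΔT/R_total = 32/0.01108

Q ≈ 2890 W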